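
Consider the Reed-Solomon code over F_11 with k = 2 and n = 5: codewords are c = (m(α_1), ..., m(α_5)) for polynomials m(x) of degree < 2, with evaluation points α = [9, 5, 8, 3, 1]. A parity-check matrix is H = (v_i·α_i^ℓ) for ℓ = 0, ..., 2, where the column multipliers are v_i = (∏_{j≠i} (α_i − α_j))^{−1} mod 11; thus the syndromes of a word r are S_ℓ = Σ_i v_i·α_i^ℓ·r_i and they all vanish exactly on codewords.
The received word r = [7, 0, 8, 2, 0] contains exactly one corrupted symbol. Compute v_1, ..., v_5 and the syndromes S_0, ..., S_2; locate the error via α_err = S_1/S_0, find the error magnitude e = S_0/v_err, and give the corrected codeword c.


S = (5, 5, 5), error at position 5, error magnitude e = 7, c = [7, 0, 8, 2, 4].

Step 1: column multipliers v_i = (∏_{j≠i}(α_i − α_j))^{−1} mod 11.
  i = 1 (α = 9): (9−5)(9−8)(9−3)(9−1) = 4·1·6·8 = 192 ≡ 5, so v_1 = 5^{−1} = 9 (mod 11).
  i = 2 (α = 5): (5−9)(5−8)(5−3)(5−1) = (−4)·(−3)·2·4 = 96 ≡ 8, so v_2 = 8^{−1} = 7 (mod 11).
  i = 3 (α = 8): (8−9)(8−5)(8−3)(8−1) = (−1)·3·5·7 = −105 ≡ 5, so v_3 = 5^{−1} = 9 (mod 11).
  i = 4 (α = 3): (3−9)(3−5)(3−8)(3−1) = (−6)·(−2)·(−5)·2 = −120 ≡ 1, so v_4 = 1^{−1} = 1 (mod 11).
  i = 5 (α = 1): (1−9)(1−5)(1−8)(1−3) = (−8)·(−4)·(−7)·(−2) = 448 ≡ 8, so v_5 = 8^{−1} = 7 (mod 11).
  v = [9, 7, 9, 1, 7].
Step 2: syndromes of r = [7, 0, 8, 2, 0] (all sums mod 11).
  S_0 = Σ v_i r_i = 9·7 + 7·0 + 9·8 + 1·2 + 7·0 = 137 ≡ 5.
  S_1 = Σ v_i α_i r_i = 9·9·7 + 7·5·0 + 9·8·8 + 1·3·2 + 7·1·0 = 1149 ≡ 5.
  α_i^2 mod 11 = [4, 3, 9, 9, 1].
  S_2 = Σ v_i α_i^2 r_i = 9·4·7 + 7·3·0 + 9·9·8 + 1·9·2 + 7·1·0 = 918 ≡ 5.
  S = (5, 5, 5) ≠ 0, so r is not a codeword (an error is present).
Step 3: locate the error. For a single error e at position i, S_ℓ = v_i·e·α_i^ℓ, so α_err = S_1/S_0.
  S_0^{−1} = 5^{−1} = 9 (mod 11), so α_err = 5·9 = 45 ≡ 1 = α_5. Error position i = 5.
  Consistency check: S_2/S_1 = 5·9 = 45 ≡ 1 = α_err ✓ (single-error assumption holds).
Step 4: error magnitude e = S_0/v_5 = S_0·∏_{j≠5}(α_5 − α_j) = 5·8 = 40 ≡ 7 (mod 11).
Step 5: correct position 5: c_5 = r_5 − e = 0 − 7 ≡ 4 (mod 11). Hence c = [7, 0, 8, 2, 4].
  Check: interpolating c through the α_i gives m(x) = 5 + 10·x (degree < 2) with m(α_i) = c_i for every i, so c is indeed a codeword.


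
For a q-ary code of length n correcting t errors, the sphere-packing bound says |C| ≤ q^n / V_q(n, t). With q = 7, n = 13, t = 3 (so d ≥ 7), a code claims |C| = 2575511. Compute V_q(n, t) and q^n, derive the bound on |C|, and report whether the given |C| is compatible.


V_q(n, t) = 64663, q^n = 96889010407, Hamming bound = 1498368, |C| = 2575511 > bound (violated).

Step 1: Compute V_q(n, t) = Σ_{j=0}^3 C(n, j) (q−1)^j.
  j = 0: C(13,0)·(6)^0 = 1·1 = 1.
  j = 1: C(13,1)·(6)^1 = 13·6 = 78.
  j = 2: C(13,2)·(6)^2 = 78·36 = 2808.
  j = 3: C(13,3)·(6)^3 = 286·216 = 61776.
  V_q(n, t) = 1 + 78 + 2808 + 61776 = 64663.
Step 2: q^n = 7^13 = 96889010407.
Step 3: Hamming bound ⌊q^n / V_q(n,t)⌋ = ⌊96889010407/64663⌋ = 1498368.
Step 4: Compare |C| = 2575511 to 1498368: violated.
The claimed |C| lies above the Hamming bound, so no 7-ary code of length 13 with d ≥ 7 can have 2575511 codewords.


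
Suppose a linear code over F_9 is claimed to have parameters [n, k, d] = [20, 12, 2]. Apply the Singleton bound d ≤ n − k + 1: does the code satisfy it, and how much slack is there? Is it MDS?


Singleton RHS = n − k + 1 = 9, slack = 7, bound satisfied, not MDS.

Singleton bound: d ≤ n − k + 1.
Here n = 20, k = 12, so n − k + 1 = 9.
Given d = 2, check d ≤ 9: YES.
Slack = (n − k + 1) − d = 7.
The code is NOT MDS (slack = 7 > 0).
Description: the claimed parameters are [20, 12, 2]_9; such a code would be non-MDS.


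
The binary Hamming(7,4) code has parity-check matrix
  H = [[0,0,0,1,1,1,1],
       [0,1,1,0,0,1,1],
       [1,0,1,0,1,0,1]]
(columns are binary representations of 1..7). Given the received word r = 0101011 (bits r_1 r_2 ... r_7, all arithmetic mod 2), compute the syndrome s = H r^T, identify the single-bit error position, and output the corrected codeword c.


s = (1, 1, 1)^T, error position = 7, corrected codeword c = 0101010

Compute s = H r^T mod 2 one row at a time:
  s_1 = 1 + 0 + 1 + 1 = 3 ≡ 1 (mod 2).
  s_2 = 1 + 0 + 1 + 1 = 3 ≡ 1 (mod 2).
  s_3 = 0 + 0 + 0 + 1 = 1 ≡ 1 (mod 2).
s = (1, 1, 1)^T — this equals column 7 of H (binary 111), so error is at position 7.
Correct: flip bit 7 of r = 0101011 to get c = 0101010.


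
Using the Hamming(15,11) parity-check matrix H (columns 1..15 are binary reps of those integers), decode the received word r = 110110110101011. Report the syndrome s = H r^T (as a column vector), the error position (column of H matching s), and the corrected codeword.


s = (1, 0, 1, 0)^T, error position = 10, corrected codeword c = 110110110001011

Compute s = H r^T mod 2 one row at a time:
  s_1 = 1 + 0 + 1 + 0 + 1 + 0 + 1 + 1 = 5 ≡ 1 (mod 2).
  s_2 = 1 + 1 + 0 + 1 + 1 + 0 + 1 + 1 = 6 ≡ 0 (mod 2).
  s_3 = 1 + 0 + 0 + 1 + 1 + 0 + 1 + 1 = 5 ≡ 1 (mod 2).
  s_4 = 1 + 0 + 1 + 1 + 0 + 0 + 0 + 1 = 4 ≡ 0 (mod 2).
s = (1, 0, 1, 0)^T — this equals column 10 of H (binary 1010), so error is at position 10.
Correct: flip bit 10 of r = 110110110101011 to get c = 110110110001011.


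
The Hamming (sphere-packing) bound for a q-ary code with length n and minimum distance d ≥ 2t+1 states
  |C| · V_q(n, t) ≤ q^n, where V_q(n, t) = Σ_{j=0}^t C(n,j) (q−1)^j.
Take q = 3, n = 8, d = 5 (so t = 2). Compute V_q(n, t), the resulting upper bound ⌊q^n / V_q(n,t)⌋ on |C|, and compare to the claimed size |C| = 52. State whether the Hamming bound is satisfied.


V_q(n, t) = 129, q^n = 6561, Hamming bound = 50, |C| = 52 > bound (violated).

Step 1: Compute V_q(n, t) = Σ_{j=0}^2 C(n, j) (q−1)^j.
  j = 0: C(8,0)·(2)^0 = 1·1 = 1.
  j = 1: C(8,1)·(2)^1 = 8·2 = 16.
  j = 2: C(8,2)·(2)^2 = 28·4 = 112.
  V_q(n, t) = 1 + 16 + 112 = 129.
Step 2: q^n = 3^8 = 6561.
Step 3: Hamming bound ⌊q^n / V_q(n,t)⌋ = ⌊6561/129⌋ = 50.
Step 4: Compare |C| = 52 to 50: violated.
The claimed |C| lies above the Hamming bound, so no 3-ary code of length 8 with d ≥ 5 can have 52 codewords.


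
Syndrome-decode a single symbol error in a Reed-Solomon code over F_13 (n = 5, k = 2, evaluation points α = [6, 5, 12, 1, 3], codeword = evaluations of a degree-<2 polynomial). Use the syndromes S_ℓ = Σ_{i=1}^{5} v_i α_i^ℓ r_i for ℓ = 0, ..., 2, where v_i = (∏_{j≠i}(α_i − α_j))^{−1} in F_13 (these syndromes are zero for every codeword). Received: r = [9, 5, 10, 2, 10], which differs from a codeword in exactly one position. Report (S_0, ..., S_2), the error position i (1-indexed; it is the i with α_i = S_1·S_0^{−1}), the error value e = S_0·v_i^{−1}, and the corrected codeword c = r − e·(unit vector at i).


S = (5, 8, 5), error at position 3, error magnitude e = 3, c = [9, 5, 7, 2, 10].

Step 1: column multipliers v_i = (∏_{j≠i}(α_i − α_j))^{−1} mod 13.
  i = 1 (α = 6): (6−5)(6−12)(6−1)(6−3) = 1·(−6)·5·3 = −90 ≡ 1, so v_1 = 1^{−1} = 1 (mod 13).
  i = 2 (α = 5): (5−6)(5−12)(5−1)(5−3) = (−1)·(−7)·4·2 = 56 ≡ 4, so v_2 = 4^{−1} = 10 (mod 13).
  i = 3 (α = 12): (12−6)(12−5)(12−1)(12−3) = 6·7·11·9 = 4158 ≡ 11, so v_3 = 11^{−1} = 6 (mod 13).
  i = 4 (α = 1): (1−6)(1−5)(1−12)(1−3) = (−5)·(−4)·(−11)·(−2) = 440 ≡ 11, so v_4 = 11^{−1} = 6 (mod 13).
  i = 5 (α = 3): (3−6)(3−5)(3−12)(3−1) = (−3)·(−2)·(−9)·2 = −108 ≡ 9, so v_5 = 9^{−1} = 3 (mod 13).
  v = [1, 10, 6, 6, 3].
Step 2: syndromes of r = [9, 5, 10, 2, 10] (all sums mod 13).
  S_0 = Σ v_i r_i = 1·9 + 10·5 + 6·10 + 6·2 + 3·10 = 161 ≡ 5.
  S_1 = Σ v_i α_i r_i = 1·6·9 + 10·5·5 + 6·12·10 + 6·1·2 + 3·3·10 = 1126 ≡ 8.
  α_i^2 mod 13 = [10, 12, 1, 1, 9].
  S_2 = Σ v_i α_i^2 r_i = 1·10·9 + 10·12·5 + 6·1·10 + 6·1·2 + 3·9·10 = 1032 ≡ 5.
  S = (5, 8, 5) ≠ 0, so r is not a codeword (an error is present).
Step 3: locate the error. For a single error e at position i, S_ℓ = v_i·e·α_i^ℓ, so α_err = S_1/S_0.
  S_0^{−1} = 5^{−1} = 8 (mod 13), so α_err = 8·8 = 64 ≡ 12 = α_3. Error position i = 3.
  Consistency check: S_2/S_1 = 5·5 = 25 ≡ 12 = α_err ✓ (single-error assumption holds).
Step 4: error magnitude e = S_0/v_3 = S_0·∏_{j≠3}(α_3 − α_j) = 5·11 = 55 ≡ 3 (mod 13).
Step 5: correct position 3: c_3 = r_3 − e = 10 − 3 ≡ 7 (mod 13). Hence c = [9, 5, 7, 2, 10].
  Check: interpolating c through the α_i gives m(x) = 11 + 4·x (degree < 2) with m(α_i) = c_i for every i, so c is indeed a codeword.


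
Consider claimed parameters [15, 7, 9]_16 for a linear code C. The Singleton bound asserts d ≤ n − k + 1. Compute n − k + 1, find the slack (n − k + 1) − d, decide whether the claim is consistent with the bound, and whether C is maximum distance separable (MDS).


Singleton RHS = n − k + 1 = 9, slack = 0, bound satisfied, MDS.

Singleton bound: d ≤ n − k + 1.
Here n = 15, k = 7, so n − k + 1 = 9.
Given d = 9, check d ≤ 9: YES.
Slack = (n − k + 1) − d = 0.
The code is MDS (slack = 0).
Description: the claimed parameters are [15, 7, 9]_16; such a code would be MDS (meets Singleton bound).


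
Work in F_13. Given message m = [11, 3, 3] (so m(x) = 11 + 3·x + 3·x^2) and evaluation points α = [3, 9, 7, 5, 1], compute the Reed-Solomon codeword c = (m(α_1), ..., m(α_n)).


c = [8, 8, 10, 10, 4]

Message polynomial: m(x) = 11 + 3·x + 3·x^2 (mod 13).
For each evaluation point α_i, compute m(α_i) mod 13:
  α_1 = 3: Horner steps 3 → 12 → 8, so m(3) = 8.
  α_2 = 9: Horner steps 3 → 4 → 8, so m(9) = 8.
  α_3 = 7: Horner steps 3 → 11 → 10, so m(7) = 10.
  α_4 = 5: Horner steps 3 → 5 → 10, so m(5) = 10.
  α_5 = 1: Horner steps 3 → 6 → 4, so m(1) = 4.
Codeword c = [8, 8, 10, 10, 4] ∈ F_13^5.


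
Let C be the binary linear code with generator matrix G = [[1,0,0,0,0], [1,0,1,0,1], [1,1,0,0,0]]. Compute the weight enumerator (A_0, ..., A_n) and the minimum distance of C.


Weight distribution: A_0 = 1, A_1 = 2, A_2 = 2, A_3 = 2, A_4 = 1. Minimum distance d = 1.

Enumerate all 2^3 = 8 messages m ∈ F_2^3.
For each, compute codeword c = mG in F_2^5, then tally its weight.
  m = 000 → c = 00000, weight = 0.
  m = 100 → c = 10000, weight = 1.
  m = 010 → c = 10101, weight = 3.
  m = 110 → c = 00101, weight = 2.
  m = 001 → c = 11000, weight = 2.
  m = 101 → c = 01000, weight = 1.
  m = 011 → c = 01101, weight = 3.
  m = 111 → c = 11101, weight = 4.
Tally weights:
  weight 0: 1 codewords.
  weight 1: 2 codewords.
  weight 2: 2 codewords.
  weight 3: 2 codewords.
  weight 4: 1 codewords.
Minimum distance d = smallest w > 0 with A_w > 0 = 1.
Sanity: Σ A_w = 8 = 2^3 = 8 ✓.


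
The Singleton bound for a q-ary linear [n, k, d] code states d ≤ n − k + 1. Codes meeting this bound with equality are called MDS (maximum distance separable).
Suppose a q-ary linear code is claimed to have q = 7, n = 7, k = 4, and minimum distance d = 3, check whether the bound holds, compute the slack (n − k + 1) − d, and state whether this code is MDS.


Singleton RHS = n − k + 1 = 4, slack = 1, bound satisfied, not MDS.

Singleton bound: d ≤ n − k + 1.
Here n = 7, k = 4, so n − k + 1 = 4.
Given d = 3, check d ≤ 4: YES.
Slack = (n − k + 1) − d = 1.
The code is NOT MDS (slack = 1 > 0).
Description: the claimed parameters are [7, 4, 3]_7; such a code would be non-MDS.


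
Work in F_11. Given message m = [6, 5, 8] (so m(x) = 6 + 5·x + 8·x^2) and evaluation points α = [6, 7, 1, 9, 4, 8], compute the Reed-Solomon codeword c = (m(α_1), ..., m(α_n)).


c = [5, 4, 8, 6, 0, 8]

Message polynomial: m(x) = 6 + 5·x + 8·x^2 (mod 11).
For each evaluation point α_i, compute m(α_i) mod 11:
  α_1 = 6: Horner steps 8 → 9 → 5, so m(6) = 5.
  α_2 = 7: Horner steps 8 → 6 → 4, so m(7) = 4.
  α_3 = 1: Horner steps 8 → 2 → 8, so m(1) = 8.
  α_4 = 9: Horner steps 8 → 0 → 6, so m(9) = 6.
  α_5 = 4: Horner steps 8 → 4 → 0, so m(4) = 0.
  α_6 = 8: Horner steps 8 → 3 → 8, so m(8) = 8.
Codeword c = [5, 4, 8, 6, 0, 8] ∈ F_11^6.


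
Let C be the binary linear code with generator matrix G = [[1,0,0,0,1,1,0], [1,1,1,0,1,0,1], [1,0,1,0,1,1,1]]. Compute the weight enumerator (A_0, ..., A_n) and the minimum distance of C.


Weight distribution: A_0 = 1, A_2 = 2, A_3 = 2, A_4 = 1, A_5 = 2. Minimum distance d = 2.

Enumerate all 2^3 = 8 messages m ∈ F_2^3.
For each, compute codeword c = mG in F_2^7, then tally its weight.
  m = 000 → c = 0000000, weight = 0.
  m = 100 → c = 1000110, weight = 3.
  m = 010 → c = 1110101, weight = 5.
  m = 110 → c = 0110011, weight = 4.
  m = 001 → c = 1010111, weight = 5.
  m = 101 → c = 0010001, weight = 2.
  m = 011 → c = 0100010, weight = 2.
  m = 111 → c = 1100100, weight = 3.
Tally weights:
  weight 0: 1 codewords.
  weight 2: 2 codewords.
  weight 3: 2 codewords.
  weight 4: 1 codewords.
  weight 5: 2 codewords.
Minimum distance d = smallest w > 0 with A_w > 0 = 2.
Sanity: Σ A_w = 8 = 2^3 = 8 ✓.


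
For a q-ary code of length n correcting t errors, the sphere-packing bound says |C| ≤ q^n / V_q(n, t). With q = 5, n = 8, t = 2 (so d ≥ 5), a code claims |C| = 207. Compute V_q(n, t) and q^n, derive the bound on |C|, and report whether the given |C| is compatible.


V_q(n, t) = 481, q^n = 390625, Hamming bound = 812, |C| = 207 ≤ bound (satisfied).

Step 1: Compute V_q(n, t) = Σ_{j=0}^2 C(n, j) (q−1)^j.
  j = 0: C(8,0)·(4)^0 = 1·1 = 1.
  j = 1: C(8,1)·(4)^1 = 8·4 = 32.
  j = 2: C(8,2)·(4)^2 = 28·16 = 448.
  V_q(n, t) = 1 + 32 + 448 = 481.
Step 2: q^n = 5^8 = 390625.
Step 3: Hamming bound ⌊q^n / V_q(n,t)⌋ = ⌊390625/481⌋ = 812.
Step 4: Compare |C| = 207 to 812: satisfied.
The claimed |C| lies below the Hamming bound.


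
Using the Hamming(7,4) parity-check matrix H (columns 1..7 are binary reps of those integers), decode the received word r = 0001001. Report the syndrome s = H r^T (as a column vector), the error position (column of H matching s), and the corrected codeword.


s = (0, 1, 1)^T, error position = 3, corrected codeword c = 0011001

Compute s = H r^T mod 2 one row at a time:
  s_1 = 1 + 0 + 0 + 1 = 2 ≡ 0 (mod 2).
  s_2 = 0 + 0 + 0 + 1 = 1 ≡ 1 (mod 2).
  s_3 = 0 + 0 + 0 + 1 = 1 ≡ 1 (mod 2).
s = (0, 1, 1)^T — this equals column 3 of H (binary 011), so error is at position 3.
Correct: flip bit 3 of r = 0001001 to get c = 0011001.


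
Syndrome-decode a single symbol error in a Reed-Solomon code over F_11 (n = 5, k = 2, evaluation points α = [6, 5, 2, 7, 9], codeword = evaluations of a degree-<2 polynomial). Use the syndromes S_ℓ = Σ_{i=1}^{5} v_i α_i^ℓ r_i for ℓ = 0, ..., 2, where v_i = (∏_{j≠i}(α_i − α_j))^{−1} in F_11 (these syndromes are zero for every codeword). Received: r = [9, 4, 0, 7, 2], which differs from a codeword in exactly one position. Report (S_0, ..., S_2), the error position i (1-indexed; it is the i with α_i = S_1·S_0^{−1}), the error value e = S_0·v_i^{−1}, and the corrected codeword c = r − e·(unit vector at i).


S = (2, 3, 10), error at position 4, error magnitude e = 4, c = [9, 4, 0, 3, 2].

Step 1: column multipliers v_i = (∏_{j≠i}(α_i − α_j))^{−1} mod 11.
  i = 1 (α = 6): (6−5)(6−2)(6−7)(6−9) = 1·4·(−1)·(−3) = 12 ≡ 1, so v_1 = 1^{−1} = 1 (mod 11).
  i = 2 (α = 5): (5−6)(5−2)(5−7)(5−9) = (−1)·3·(−2)·(−4) = −24 ≡ 9, so v_2 = 9^{−1} = 5 (mod 11).
  i = 3 (α = 2): (2−6)(2−5)(2−7)(2−9) = (−4)·(−3)·(−5)·(−7) = 420 ≡ 2, so v_3 = 2^{−1} = 6 (mod 11).
  i = 4 (α = 7): (7−6)(7−5)(7−2)(7−9) = 1·2·5·(−2) = −20 ≡ 2, so v_4 = 2^{−1} = 6 (mod 11).
  i = 5 (α = 9): (9−6)(9−5)(9−2)(9−7) = 3·4·7·2 = 168 ≡ 3, so v_5 = 3^{−1} = 4 (mod 11).
  v = [1, 5, 6, 6, 4].
Step 2: syndromes of r = [9, 4, 0, 7, 2] (all sums mod 11).
  S_0 = Σ v_i r_i = 1·9 + 5·4 + 6·0 + 6·7 + 4·2 = 79 ≡ 2.
  S_1 = Σ v_i α_i r_i = 1·6·9 + 5·5·4 + 6·2·0 + 6·7·7 + 4·9·2 = 520 ≡ 3.
  α_i^2 mod 11 = [3, 3, 4, 5, 4].
  S_2 = Σ v_i α_i^2 r_i = 1·3·9 + 5·3·4 + 6·4·0 + 6·5·7 + 4·4·2 = 329 ≡ 10.
  S = (2, 3, 10) ≠ 0, so r is not a codeword (an error is present).
Step 3: locate the error. For a single error e at position i, S_ℓ = v_i·e·α_i^ℓ, so α_err = S_1/S_0.
  S_0^{−1} = 2^{−1} = 6 (mod 11), so α_err = 3·6 = 18 ≡ 7 = α_4. Error position i = 4.
  Consistency check: S_2/S_1 = 10·4 = 40 ≡ 7 = α_err ✓ (single-error assumption holds).
Step 4: error magnitude e = S_0/v_4 = S_0·∏_{j≠4}(α_4 − α_j) = 2·2 = 4 ≡ 4 (mod 11).
Step 5: correct position 4: c_4 = r_4 − e = 7 − 4 ≡ 3 (mod 11). Hence c = [9, 4, 0, 3, 2].
  Check: interpolating c through the α_i gives m(x) = 1 + 5·x (degree < 2) with m(α_i) = c_i for every i, so c is indeed a codeword.


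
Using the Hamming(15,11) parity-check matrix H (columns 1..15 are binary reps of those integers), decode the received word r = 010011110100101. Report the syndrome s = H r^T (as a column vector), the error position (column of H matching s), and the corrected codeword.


s = (0, 1, 1, 0)^T, error position = 6, corrected codeword c = 010010110100101

Compute s = H r^T mod 2 one row at a time:
  s_1 = 1 + 0 + 1 + 0 + 0 + 1 + 0 + 1 = 4 ≡ 0 (mod 2).
  s_2 = 0 + 1 + 1 + 1 + 0 + 1 + 0 + 1 = 5 ≡ 1 (mod 2).
  s_3 = 1 + 0 + 1 + 1 + 1 + 0 + 0 + 1 = 5 ≡ 1 (mod 2).
  s_4 = 0 + 0 + 1 + 1 + 0 + 0 + 1 + 1 = 4 ≡ 0 (mod 2).
s = (0, 1, 1, 0)^T — this equals column 6 of H (binary 0110), so error is at position 6.
Correct: flip bit 6 of r = 010011110100101 to get c = 010010110100101.


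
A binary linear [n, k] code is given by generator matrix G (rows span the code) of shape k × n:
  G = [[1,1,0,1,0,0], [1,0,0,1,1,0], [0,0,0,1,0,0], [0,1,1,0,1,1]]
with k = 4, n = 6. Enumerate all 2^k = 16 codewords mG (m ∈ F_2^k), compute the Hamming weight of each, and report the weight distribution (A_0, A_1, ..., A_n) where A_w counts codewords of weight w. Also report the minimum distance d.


Weight distribution: A_0 = 1, A_1 = 1, A_2 = 4, A_3 = 4, A_4 = 3, A_5 = 3. Minimum distance d = 1.

Enumerate all 2^4 = 16 messages m ∈ F_2^4.
For each, compute codeword c = mG in F_2^6, then tally its weight.
  m = 0000 → c = 000000, weight = 0.
  m = 1000 → c = 110100, weight = 3.
  m = 0100 → c = 100110, weight = 3.
  m = 1100 → c = 010010, weight = 2.
  m = 0010 → c = 000100, weight = 1.
  m = 1010 → c = 110000, weight = 2.
  m = 0110 → c = 100010, weight = 2.
  m = 1110 → c = 010110, weight = 3.
  m = 0001 → c = 011011, weight = 4.
  m = 1001 → c = 101111, weight = 5.
  m = 0101 → c = 111101, weight = 5.
  m = 1101 → c = 001001, weight = 2.
  m = 0011 → c = 011111, weight = 5.
  m = 1011 → c = 101011, weight = 4.
  m = 0111 → c = 111001, weight = 4.
  m = 1111 → c = 001101, weight = 3.
Tally weights:
  weight 0: 1 codewords.
  weight 1: 1 codewords.
  weight 2: 4 codewords.
  weight 3: 4 codewords.
  weight 4: 3 codewords.
  weight 5: 3 codewords.
Minimum distance d = smallest w > 0 with A_w > 0 = 1.
Sanity: Σ A_w = 16 = 2^4 = 16 ✓.


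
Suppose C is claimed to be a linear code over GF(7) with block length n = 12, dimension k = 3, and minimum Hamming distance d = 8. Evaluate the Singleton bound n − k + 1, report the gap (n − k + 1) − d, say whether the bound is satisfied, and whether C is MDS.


Singleton RHS = n − k + 1 = 10, slack = 2, bound satisfied, not MDS.

Singleton bound: d ≤ n − k + 1.
Here n = 12, k = 3, so n − k + 1 = 10.
Given d = 8, check d ≤ 10: YES.
Slack = (n − k + 1) − d = 2.
The code is NOT MDS (slack = 2 > 0).
Description: the claimed parameters are [12, 3, 8]_7; such a code would be non-MDS.


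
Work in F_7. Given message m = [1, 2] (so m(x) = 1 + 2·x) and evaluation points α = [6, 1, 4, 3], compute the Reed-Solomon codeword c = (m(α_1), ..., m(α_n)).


c = [6, 3, 2, 0]

Message polynomial: m(x) = 1 + 2·x (mod 7).
For each evaluation point α_i, compute m(α_i) mod 7:
  α_1 = 6: Horner steps 2 → 6, so m(6) = 6.
  α_2 = 1: Horner steps 2 → 3, so m(1) = 3.
  α_3 = 4: Horner steps 2 → 2, so m(4) = 2.
  α_4 = 3: Horner steps 2 → 0, so m(3) = 0.
Codeword c = [6, 3, 2, 0] ∈ F_7^4.


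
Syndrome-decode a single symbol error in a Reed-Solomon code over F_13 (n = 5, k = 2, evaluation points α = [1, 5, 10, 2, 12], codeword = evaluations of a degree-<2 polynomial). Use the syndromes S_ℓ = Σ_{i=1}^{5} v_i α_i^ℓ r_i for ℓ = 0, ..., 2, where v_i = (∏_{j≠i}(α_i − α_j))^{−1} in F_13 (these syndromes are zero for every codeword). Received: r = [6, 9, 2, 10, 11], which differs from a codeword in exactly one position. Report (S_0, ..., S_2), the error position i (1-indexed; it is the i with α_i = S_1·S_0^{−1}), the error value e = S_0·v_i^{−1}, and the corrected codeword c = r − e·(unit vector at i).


S = (8, 2, 7), error at position 3, error magnitude e = 12, c = [6, 9, 3, 10, 11].

Step 1: column multipliers v_i = (∏_{j≠i}(α_i − α_j))^{−1} mod 13.
  i = 1 (α = 1): (1−5)(1−10)(1−2)(1−12) = (−4)·(−9)·(−1)·(−11) = 396 ≡ 6, so v_1 = 6^{−1} = 11 (mod 13).
  i = 2 (α = 5): (5−1)(5−10)(5−2)(5−12) = 4·(−5)·3·(−7) = 420 ≡ 4, so v_2 = 4^{−1} = 10 (mod 13).
  i = 3 (α = 10): (10−1)(10−5)(10−2)(10−12) = 9·5·8·(−2) = −720 ≡ 8, so v_3 = 8^{−1} = 5 (mod 13).
  i = 4 (α = 2): (2−1)(2−5)(2−10)(2−12) = 1·(−3)·(−8)·(−10) = −240 ≡ 7, so v_4 = 7^{−1} = 2 (mod 13).
  i = 5 (α = 12): (12−1)(12−5)(12−10)(12−2) = 11·7·2·10 = 1540 ≡ 6, so v_5 = 6^{−1} = 11 (mod 13).
  v = [11, 10, 5, 2, 11].
Step 2: syndromes of r = [6, 9, 2, 10, 11] (all sums mod 13).
  S_0 = Σ v_i r_i = 11·6 + 10·9 + 5·2 + 2·10 + 11·11 = 307 ≡ 8.
  S_1 = Σ v_i α_i r_i = 11·1·6 + 10·5·9 + 5·10·2 + 2·2·10 + 11·12·11 = 2108 ≡ 2.
  α_i^2 mod 13 = [1, 12, 9, 4, 1].
  S_2 = Σ v_i α_i^2 r_i = 11·1·6 + 10·12·9 + 5·9·2 + 2·4·10 + 11·1·11 = 1437 ≡ 7.
  S = (8, 2, 7) ≠ 0, so r is not a codeword (an error is present).
Step 3: locate the error. For a single error e at position i, S_ℓ = v_i·e·α_i^ℓ, so α_err = S_1/S_0.
  S_0^{−1} = 8^{−1} = 5 (mod 13), so α_err = 2·5 = 10 ≡ 10 = α_3. Error position i = 3.
  Consistency check: S_2/S_1 = 7·7 = 49 ≡ 10 = α_err ✓ (single-error assumption holds).
Step 4: error magnitude e = S_0/v_3 = S_0·∏_{j≠3}(α_3 − α_j) = 8·8 = 64 ≡ 12 (mod 13).
Step 5: correct position 3: c_3 = r_3 − e = 2 − 12 ≡ 3 (mod 13). Hence c = [6, 9, 3, 10, 11].
  Check: interpolating c through the α_i gives m(x) = 2 + 4·x (degree < 2) with m(α_i) = c_i for every i, so c is indeed a codeword.


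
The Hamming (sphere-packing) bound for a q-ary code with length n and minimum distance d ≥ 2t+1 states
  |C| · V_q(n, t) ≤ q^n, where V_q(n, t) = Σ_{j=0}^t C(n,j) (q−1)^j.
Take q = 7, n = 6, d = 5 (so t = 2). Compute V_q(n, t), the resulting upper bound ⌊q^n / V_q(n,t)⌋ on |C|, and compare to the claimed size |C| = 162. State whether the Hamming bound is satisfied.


V_q(n, t) = 577, q^n = 117649, Hamming bound = 203, |C| = 162 ≤ bound (satisfied).

Step 1: Compute V_q(n, t) = Σ_{j=0}^2 C(n, j) (q−1)^j.
  j = 0: C(6,0)·(6)^0 = 1·1 = 1.
  j = 1: C(6,1)·(6)^1 = 6·6 = 36.
  j = 2: C(6,2)·(6)^2 = 15·36 = 540.
  V_q(n, t) = 1 + 36 + 540 = 577.
Step 2: q^n = 7^6 = 117649.
Step 3: Hamming bound ⌊q^n / V_q(n,t)⌋ = ⌊117649/577⌋ = 203.
Step 4: Compare |C| = 162 to 203: satisfied.
The claimed |C| lies below the Hamming bound.


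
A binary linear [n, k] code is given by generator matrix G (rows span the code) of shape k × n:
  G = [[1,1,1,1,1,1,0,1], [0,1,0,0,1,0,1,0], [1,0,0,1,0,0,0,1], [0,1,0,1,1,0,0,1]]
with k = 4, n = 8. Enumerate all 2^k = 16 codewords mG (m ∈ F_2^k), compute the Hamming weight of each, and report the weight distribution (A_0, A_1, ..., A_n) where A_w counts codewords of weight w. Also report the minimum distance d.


Weight distribution: A_0 = 1, A_2 = 1, A_3 = 6, A_4 = 3, A_6 = 3, A_7 = 2. Minimum distance d = 2.

Enumerate all 2^4 = 16 messages m ∈ F_2^4.
For each, compute codeword c = mG in F_2^8, then tally its weight.
  m = 0000 → c = 00000000, weight = 0.
  m = 1000 → c = 11111101, weight = 7.
  m = 0100 → c = 01001010, weight = 3.
  m = 1100 → c = 10110111, weight = 6.
  m = 0010 → c = 10010001, weight = 3.
  m = 1010 → c = 01101100, weight = 4.
  m = 0110 → c = 11011011, weight = 6.
  m = 1110 → c = 00100110, weight = 3.
  m = 0001 → c = 01011001, weight = 4.
  m = 1001 → c = 10100100, weight = 3.
  m = 0101 → c = 00010011, weight = 3.
  m = 1101 → c = 11101110, weight = 6.
  m = 0011 → c = 11001000, weight = 3.
  m = 1011 → c = 00110101, weight = 4.
  m = 0111 → c = 10000010, weight = 2.
  m = 1111 → c = 01111111, weight = 7.
Tally weights:
  weight 0: 1 codewords.
  weight 2: 1 codewords.
  weight 3: 6 codewords.
  weight 4: 3 codewords.
  weight 6: 3 codewords.
  weight 7: 2 codewords.
Minimum distance d = smallest w > 0 with A_w > 0 = 2.
Sanity: Σ A_w = 16 = 2^4 = 16 ✓.


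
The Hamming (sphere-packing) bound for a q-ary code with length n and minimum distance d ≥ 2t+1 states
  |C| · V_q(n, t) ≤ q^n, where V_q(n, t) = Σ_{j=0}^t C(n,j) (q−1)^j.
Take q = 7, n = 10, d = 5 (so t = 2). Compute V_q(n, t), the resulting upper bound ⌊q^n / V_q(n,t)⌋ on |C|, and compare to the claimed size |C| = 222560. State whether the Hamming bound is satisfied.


V_q(n, t) = 1681, q^n = 282475249, Hamming bound = 168040, |C| = 222560 > bound (violated).

Step 1: Compute V_q(n, t) = Σ_{j=0}^2 C(n, j) (q−1)^j.
  j = 0: C(10,0)·(6)^0 = 1·1 = 1.
  j = 1: C(10,1)·(6)^1 = 10·6 = 60.
  j = 2: C(10,2)·(6)^2 = 45·36 = 1620.
  V_q(n, t) = 1 + 60 + 1620 = 1681.
Step 2: q^n = 7^10 = 282475249.
Step 3: Hamming bound ⌊q^n / V_q(n,t)⌋ = ⌊282475249/1681⌋ = 168040.
Step 4: Compare |C| = 222560 to 168040: violated.
The claimed |C| lies above the Hamming bound, so no 7-ary code of length 10 with d ≥ 5 can have 222560 codewords.


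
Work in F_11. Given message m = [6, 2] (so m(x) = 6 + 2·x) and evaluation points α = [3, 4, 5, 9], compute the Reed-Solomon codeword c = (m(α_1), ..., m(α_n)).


c = [1, 3, 5, 2]

Message polynomial: m(x) = 6 + 2·x (mod 11).
For each evaluation point α_i, compute m(α_i) mod 11:
  α_1 = 3: Horner steps 2 → 1, so m(3) = 1.
  α_2 = 4: Horner steps 2 → 3, so m(4) = 3.
  α_3 = 5: Horner steps 2 → 5, so m(5) = 5.
  α_4 = 9: Horner steps 2 → 2, so m(9) = 2.
Codeword c = [1, 3, 5, 2] ∈ F_11^4.


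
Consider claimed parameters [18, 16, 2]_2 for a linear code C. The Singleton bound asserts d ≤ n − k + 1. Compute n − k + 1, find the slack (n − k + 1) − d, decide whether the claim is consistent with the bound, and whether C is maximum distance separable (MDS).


Singleton RHS = n − k + 1 = 3, slack = 1, bound satisfied, not MDS.

Singleton bound: d ≤ n − k + 1.
Here n = 18, k = 16, so n − k + 1 = 3.
Given d = 2, check d ≤ 3: YES.
Slack = (n − k + 1) − d = 1.
The code is NOT MDS (slack = 1 > 0).
Description: the claimed parameters are [18, 16, 2]_2; such a code would be non-MDS.


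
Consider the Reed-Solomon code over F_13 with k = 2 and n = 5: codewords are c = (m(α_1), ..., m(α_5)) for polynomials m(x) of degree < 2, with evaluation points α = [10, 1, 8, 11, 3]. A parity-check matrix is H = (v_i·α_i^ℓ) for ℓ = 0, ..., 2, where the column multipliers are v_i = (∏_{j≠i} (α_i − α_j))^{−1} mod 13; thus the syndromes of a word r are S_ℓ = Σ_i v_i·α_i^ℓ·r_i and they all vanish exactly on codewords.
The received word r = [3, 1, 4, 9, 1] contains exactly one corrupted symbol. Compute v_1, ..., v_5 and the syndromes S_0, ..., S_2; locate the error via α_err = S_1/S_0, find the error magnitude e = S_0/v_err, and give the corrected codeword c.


S = (12, 10, 4), error at position 5, error magnitude e = 1, c = [3, 1, 4, 9, 0].

Step 1: column multipliers v_i = (∏_{j≠i}(α_i − α_j))^{−1} mod 13.
  i = 1 (α = 10): (10−1)(10−8)(10−11)(10−3) = 9·2·(−1)·7 = −126 ≡ 4, so v_1 = 4^{−1} = 10 (mod 13).
  i = 2 (α = 1): (1−10)(1−8)(1−11)(1−3) = (−9)·(−7)·(−10)·(−2) = 1260 ≡ 12, so v_2 = 12^{−1} = 12 (mod 13).
  i = 3 (α = 8): (8−10)(8−1)(8−11)(8−3) = (−2)·7·(−3)·5 = 210 ≡ 2, so v_3 = 2^{−1} = 7 (mod 13).
  i = 4 (α = 11): (11−10)(11−1)(11−8)(11−3) = 1·10·3·8 = 240 ≡ 6, so v_4 = 6^{−1} = 11 (mod 13).
  i = 5 (α = 3): (3−10)(3−1)(3−8)(3−11) = (−7)·2·(−5)·(−8) = −560 ≡ 12, so v_5 = 12^{−1} = 12 (mod 13).
  v = [10, 12, 7, 11, 12].
Step 2: syndromes of r = [3, 1, 4, 9, 1] (all sums mod 13).
  S_0 = Σ v_i r_i = 10·3 + 12·1 + 7·4 + 11·9 + 12·1 = 181 ≡ 12.
  S_1 = Σ v_i α_i r_i = 10·10·3 + 12·1·1 + 7·8·4 + 11·11·9 + 12·3·1 = 1661 ≡ 10.
  α_i^2 mod 13 = [9, 1, 12, 4, 9].
  S_2 = Σ v_i α_i^2 r_i = 10·9·3 + 12·1·1 + 7·12·4 + 11·4·9 + 12·9·1 = 1122 ≡ 4.
  S = (12, 10, 4) ≠ 0, so r is not a codeword (an error is present).
Step 3: locate the error. For a single error e at position i, S_ℓ = v_i·e·α_i^ℓ, so α_err = S_1/S_0.
  S_0^{−1} = 12^{−1} = 12 (mod 13), so α_err = 10·12 = 120 ≡ 3 = α_5. Error position i = 5.
  Consistency check: S_2/S_1 = 4·4 = 16 ≡ 3 = α_err ✓ (single-error assumption holds).
Step 4: error magnitude e = S_0/v_5 = S_0·∏_{j≠5}(α_5 − α_j) = 12·12 = 144 ≡ 1 (mod 13).
Step 5: correct position 5: c_5 = r_5 − e = 1 − 1 ≡ 0 (mod 13). Hence c = [3, 1, 4, 9, 0].
  Check: interpolating c through the α_i gives m(x) = 8 + 6·x (degree < 2) with m(α_i) = c_i for every i, so c is indeed a codeword.


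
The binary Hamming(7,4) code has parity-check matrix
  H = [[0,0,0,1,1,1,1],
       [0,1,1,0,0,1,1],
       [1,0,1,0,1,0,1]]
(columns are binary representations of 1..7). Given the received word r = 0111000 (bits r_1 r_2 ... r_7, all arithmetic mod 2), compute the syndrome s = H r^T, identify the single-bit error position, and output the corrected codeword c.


s = (1, 0, 1)^T, error position = 5, corrected codeword c = 0111100

Compute s = H r^T mod 2 one row at a time:
  s_1 = 1 + 0 + 0 + 0 = 1 ≡ 1 (mod 2).
  s_2 = 1 + 1 + 0 + 0 = 2 ≡ 0 (mod 2).
  s_3 = 0 + 1 + 0 + 0 = 1 ≡ 1 (mod 2).
s = (1, 0, 1)^T — this equals column 5 of H (binary 101), so error is at position 5.
Correct: flip bit 5 of r = 0111000 to get c = 0111100.


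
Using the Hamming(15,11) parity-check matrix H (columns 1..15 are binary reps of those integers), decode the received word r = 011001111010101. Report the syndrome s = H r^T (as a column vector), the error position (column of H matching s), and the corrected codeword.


s = (1, 0, 0, 0)^T, error position = 8, corrected codeword c = 011001101010101

Compute s = H r^T mod 2 one row at a time:
  s_1 = 1 + 1 + 0 + 1 + 0 + 1 + 0 + 1 = 5 ≡ 1 (mod 2).
  s_2 = 0 + 0 + 1 + 1 + 0 + 1 + 0 + 1 = 4 ≡ 0 (mod 2).
  s_3 = 1 + 1 + 1 + 1 + 0 + 1 + 0 + 1 = 6 ≡ 0 (mod 2).
  s_4 = 0 + 1 + 0 + 1 + 1 + 1 + 1 + 1 = 6 ≡ 0 (mod 2).
s = (1, 0, 0, 0)^T — this equals column 8 of H (binary 1000), so error is at position 8.
Correct: flip bit 8 of r = 011001111010101 to get c = 011001101010101.


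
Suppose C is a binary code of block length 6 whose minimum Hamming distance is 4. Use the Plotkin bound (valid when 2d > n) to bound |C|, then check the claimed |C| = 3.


Plotkin bound M ≤ 4; given |C| = 3 ≤ bound (satisfied).

Check applicability: 2d = 8, n = 6.
2d − n = 2 > 0, so Plotkin applies.
Compute d/(2d−n) = 4/2 ≈ 2.0000.
⌊d/(2d−n)⌋ = 2.
Plotkin bound: M ≤ 2·2 = 4.
Given |C| = 3, check: satisfied.
This |C| is below the Plotkin bound.


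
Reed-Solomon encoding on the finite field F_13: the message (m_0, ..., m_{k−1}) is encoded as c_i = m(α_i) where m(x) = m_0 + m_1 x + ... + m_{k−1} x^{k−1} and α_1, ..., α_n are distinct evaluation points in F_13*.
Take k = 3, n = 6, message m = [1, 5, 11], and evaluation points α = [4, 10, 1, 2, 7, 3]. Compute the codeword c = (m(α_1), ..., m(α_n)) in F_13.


c = [2, 7, 4, 3, 3, 11]

Message polynomial: m(x) = 1 + 5·x + 11·x^2 (mod 13).
For each evaluation point α_i, compute m(α_i) mod 13:
  α_1 = 4: Horner steps 11 → 10 → 2, so m(4) = 2.
  α_2 = 10: Horner steps 11 → 11 → 7, so m(10) = 7.
  α_3 = 1: Horner steps 11 → 3 → 4, so m(1) = 4.
  α_4 = 2: Horner steps 11 → 1 → 3, so m(2) = 3.
  α_5 = 7: Horner steps 11 → 4 → 3, so m(7) = 3.
  α_6 = 3: Horner steps 11 → 12 → 11, so m(3) = 11.
Codeword c = [2, 7, 4, 3, 3, 11] ∈ F_13^6.


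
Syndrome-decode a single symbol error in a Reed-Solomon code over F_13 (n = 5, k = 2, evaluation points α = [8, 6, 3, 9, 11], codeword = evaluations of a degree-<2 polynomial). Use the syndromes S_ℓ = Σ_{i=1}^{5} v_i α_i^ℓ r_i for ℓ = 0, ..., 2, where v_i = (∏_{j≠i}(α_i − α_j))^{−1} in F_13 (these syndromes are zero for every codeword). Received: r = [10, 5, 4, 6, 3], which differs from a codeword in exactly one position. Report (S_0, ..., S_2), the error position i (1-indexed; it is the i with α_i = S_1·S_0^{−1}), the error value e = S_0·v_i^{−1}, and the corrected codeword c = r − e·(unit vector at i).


S = (3, 7, 12), error at position 5, error magnitude e = 5, c = [10, 5, 4, 6, 11].

Step 1: column multipliers v_i = (∏_{j≠i}(α_i − α_j))^{−1} mod 13.
  i = 1 (α = 8): (8−6)(8−3)(8−9)(8−11) = 2·5·(−1)·(−3) = 30 ≡ 4, so v_1 = 4^{−1} = 10 (mod 13).
  i = 2 (α = 6): (6−8)(6−3)(6−9)(6−11) = (−2)·3·(−3)·(−5) = −90 ≡ 1, so v_2 = 1^{−1} = 1 (mod 13).
  i = 3 (α = 3): (3−8)(3−6)(3−9)(3−11) = (−5)·(−3)·(−6)·(−8) = 720 ≡ 5, so v_3 = 5^{−1} = 8 (mod 13).
  i = 4 (α = 9): (9−8)(9−6)(9−3)(9−11) = 1·3·6·(−2) = −36 ≡ 3, so v_4 = 3^{−1} = 9 (mod 13).
  i = 5 (α = 11): (11−8)(11−6)(11−3)(11−9) = 3·5·8·2 = 240 ≡ 6, so v_5 = 6^{−1} = 11 (mod 13).
  v = [10, 1, 8, 9, 11].
Step 2: syndromes of r = [10, 5, 4, 6, 3] (all sums mod 13).
  S_0 = Σ v_i r_i = 10·10 + 1·5 + 8·4 + 9·6 + 11·3 = 224 ≡ 3.
  S_1 = Σ v_i α_i r_i = 10·8·10 + 1·6·5 + 8·3·4 + 9·9·6 + 11·11·3 = 1775 ≡ 7.
  α_i^2 mod 13 = [12, 10, 9, 3, 4].
  S_2 = Σ v_i α_i^2 r_i = 10·12·10 + 1·10·5 + 8·9·4 + 9·3·6 + 11·4·3 = 1832 ≡ 12.
  S = (3, 7, 12) ≠ 0, so r is not a codeword (an error is present).
Step 3: locate the error. For a single error e at position i, S_ℓ = v_i·e·α_i^ℓ, so α_err = S_1/S_0.
  S_0^{−1} = 3^{−1} = 9 (mod 13), so α_err = 7·9 = 63 ≡ 11 = α_5. Error position i = 5.
  Consistency check: S_2/S_1 = 12·2 = 24 ≡ 11 = α_err ✓ (single-error assumption holds).
Step 4: error magnitude e = S_0/v_5 = S_0·∏_{j≠5}(α_5 − α_j) = 3·6 = 18 ≡ 5 (mod 13).
Step 5: correct position 5: c_5 = r_5 − e = 3 − 5 ≡ 11 (mod 13). Hence c = [10, 5, 4, 6, 11].
  Check: interpolating c through the α_i gives m(x) = 3 + 9·x (degree < 2) with m(α_i) = c_i for every i, so c is indeed a codeword.


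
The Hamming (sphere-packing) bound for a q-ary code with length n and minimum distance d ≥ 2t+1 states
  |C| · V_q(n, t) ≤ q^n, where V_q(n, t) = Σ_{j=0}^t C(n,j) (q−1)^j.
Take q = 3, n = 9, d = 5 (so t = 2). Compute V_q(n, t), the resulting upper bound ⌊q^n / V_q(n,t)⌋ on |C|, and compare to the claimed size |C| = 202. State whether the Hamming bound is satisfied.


V_q(n, t) = 163, q^n = 19683, Hamming bound = 120, |C| = 202 > bound (violated).

Step 1: Compute V_q(n, t) = Σ_{j=0}^2 C(n, j) (q−1)^j.
  j = 0: C(9,0)·(2)^0 = 1·1 = 1.
  j = 1: C(9,1)·(2)^1 = 9·2 = 18.
  j = 2: C(9,2)·(2)^2 = 36·4 = 144.
  V_q(n, t) = 1 + 18 + 144 = 163.
Step 2: q^n = 3^9 = 19683.
Step 3: Hamming bound ⌊q^n / V_q(n,t)⌋ = ⌊19683/163⌋ = 120.
Step 4: Compare |C| = 202 to 120: violated.
The claimed |C| lies above the Hamming bound, so no 3-ary code of length 9 with d ≥ 5 can have 202 codewords.


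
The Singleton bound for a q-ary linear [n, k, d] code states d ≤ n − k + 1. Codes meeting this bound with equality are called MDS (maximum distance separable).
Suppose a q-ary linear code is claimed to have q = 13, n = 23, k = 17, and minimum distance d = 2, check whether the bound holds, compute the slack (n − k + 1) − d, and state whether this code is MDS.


Singleton RHS = n − k + 1 = 7, slack = 5, bound satisfied, not MDS.

Singleton bound: d ≤ n − k + 1.
Here n = 23, k = 17, so n − k + 1 = 7.
Given d = 2, check d ≤ 7: YES.
Slack = (n − k + 1) − d = 5.
The code is NOT MDS (slack = 5 > 0).
Description: the claimed parameters are [23, 17, 2]_13; such a code would be non-MDS.


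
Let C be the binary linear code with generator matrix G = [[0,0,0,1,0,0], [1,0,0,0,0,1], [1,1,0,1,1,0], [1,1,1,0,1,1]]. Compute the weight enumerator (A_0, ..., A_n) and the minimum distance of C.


Weight distribution: A_0 = 1, A_1 = 1, A_2 = 3, A_3 = 6, A_4 = 3, A_5 = 1, A_6 = 1. Minimum distance d = 1.

Enumerate all 2^4 = 16 messages m ∈ F_2^4.
For each, compute codeword c = mG in F_2^6, then tally its weight.
  m = 0000 → c = 000000, weight = 0.
  m = 1000 → c = 000100, weight = 1.
  m = 0100 → c = 100001, weight = 2.
  m = 1100 → c = 100101, weight = 3.
  m = 0010 → c = 110110, weight = 4.
  m = 1010 → c = 110010, weight = 3.
  m = 0110 → c = 010111, weight = 4.
  m = 1110 → c = 010011, weight = 3.
  m = 0001 → c = 111011, weight = 5.
  m = 1001 → c = 111111, weight = 6.
  m = 0101 → c = 011010, weight = 3.
  m = 1101 → c = 011110, weight = 4.
  m = 0011 → c = 001101, weight = 3.
  m = 1011 → c = 001001, weight = 2.
  m = 0111 → c = 101100, weight = 3.
  m = 1111 → c = 101000, weight = 2.
Tally weights:
  weight 0: 1 codewords.
  weight 1: 1 codewords.
  weight 2: 3 codewords.
  weight 3: 6 codewords.
  weight 4: 3 codewords.
  weight 5: 1 codewords.
  weight 6: 1 codewords.
Minimum distance d = smallest w > 0 with A_w > 0 = 1.
Sanity: Σ A_w = 16 = 2^4 = 16 ✓.


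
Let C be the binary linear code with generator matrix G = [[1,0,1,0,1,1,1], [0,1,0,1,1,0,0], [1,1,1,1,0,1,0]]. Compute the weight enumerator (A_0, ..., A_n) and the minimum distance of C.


Weight distribution: A_0 = 1, A_1 = 1, A_3 = 1, A_4 = 2, A_5 = 2, A_6 = 1. Minimum distance d = 1.

Enumerate all 2^3 = 8 messages m ∈ F_2^3.
For each, compute codeword c = mG in F_2^7, then tally its weight.
  m = 000 → c = 0000000, weight = 0.
  m = 100 → c = 1010111, weight = 5.
  m = 010 → c = 0101100, weight = 3.
  m = 110 → c = 1111011, weight = 6.
  m = 001 → c = 1111010, weight = 5.
  m = 101 → c = 0101101, weight = 4.
  m = 011 → c = 1010110, weight = 4.
  m = 111 → c = 0000001, weight = 1.
Tally weights:
  weight 0: 1 codewords.
  weight 1: 1 codewords.
  weight 3: 1 codewords.
  weight 4: 2 codewords.
  weight 5: 2 codewords.
  weight 6: 1 codewords.
Minimum distance d = smallest w > 0 with A_w > 0 = 1.
Sanity: Σ A_w = 8 = 2^3 = 8 ✓.


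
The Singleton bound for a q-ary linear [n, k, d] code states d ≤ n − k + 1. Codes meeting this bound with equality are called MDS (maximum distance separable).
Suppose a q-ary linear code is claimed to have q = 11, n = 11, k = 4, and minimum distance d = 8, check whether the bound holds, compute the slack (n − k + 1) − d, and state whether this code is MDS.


Singleton RHS = n − k + 1 = 8, slack = 0, bound satisfied, MDS.

Singleton bound: d ≤ n − k + 1.
Here n = 11, k = 4, so n − k + 1 = 8.
Given d = 8, check d ≤ 8: YES.
Slack = (n − k + 1) − d = 0.
The code is MDS (slack = 0).
Description: the claimed parameters are [11, 4, 8]_11; such a code would be MDS (meets Singleton bound).


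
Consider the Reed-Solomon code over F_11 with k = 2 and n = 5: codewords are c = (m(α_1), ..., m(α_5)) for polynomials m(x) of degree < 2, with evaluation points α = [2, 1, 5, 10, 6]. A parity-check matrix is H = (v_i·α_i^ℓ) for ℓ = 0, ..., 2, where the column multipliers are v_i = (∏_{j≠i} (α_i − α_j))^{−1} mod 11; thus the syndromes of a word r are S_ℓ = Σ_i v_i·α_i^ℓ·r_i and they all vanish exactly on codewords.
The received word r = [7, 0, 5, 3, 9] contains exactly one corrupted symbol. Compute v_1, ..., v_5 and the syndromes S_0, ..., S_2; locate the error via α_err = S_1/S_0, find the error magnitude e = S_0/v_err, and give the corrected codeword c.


S = (1, 2, 4), error at position 1, error magnitude e = 3, c = [4, 0, 5, 3, 9].

Step 1: column multipliers v_i = (∏_{j≠i}(α_i − α_j))^{−1} mod 11.
  i = 1 (α = 2): (2−1)(2−5)(2−10)(2−6) = 1·(−3)·(−8)·(−4) = −96 ≡ 3, so v_1 = 3^{−1} = 4 (mod 11).
  i = 2 (α = 1): (1−2)(1−5)(1−10)(1−6) = (−1)·(−4)·(−9)·(−5) = 180 ≡ 4, so v_2 = 4^{−1} = 3 (mod 11).
  i = 3 (α = 5): (5−2)(5−1)(5−10)(5−6) = 3·4·(−5)·(−1) = 60 ≡ 5, so v_3 = 5^{−1} = 9 (mod 11).
  i = 4 (α = 10): (10−2)(10−1)(10−5)(10−6) = 8·9·5·4 = 1440 ≡ 10, so v_4 = 10^{−1} = 10 (mod 11).
  i = 5 (α = 6): (6−2)(6−1)(6−5)(6−10) = 4·5·1·(−4) = −80 ≡ 8, so v_5 = 8^{−1} = 7 (mod 11).
  v = [4, 3, 9, 10, 7].
Step 2: syndromes of r = [7, 0, 5, 3, 9] (all sums mod 11).
  S_0 = Σ v_i r_i = 4·7 + 3·0 + 9·5 + 10·3 + 7·9 = 166 ≡ 1.
  S_1 = Σ v_i α_i r_i = 4·2·7 + 3·1·0 + 9·5·5 + 10·10·3 + 7·6·9 = 959 ≡ 2.
  α_i^2 mod 11 = [4, 1, 3, 1, 3].
  S_2 = Σ v_i α_i^2 r_i = 4·4·7 + 3·1·0 + 9·3·5 + 10·1·3 + 7·3·9 = 466 ≡ 4.
  S = (1, 2, 4) ≠ 0, so r is not a codeword (an error is present).
Step 3: locate the error. For a single error e at position i, S_ℓ = v_i·e·α_i^ℓ, so α_err = S_1/S_0.
  S_0^{−1} = 1^{−1} = 1 (mod 11), so α_err = 2·1 = 2 ≡ 2 = α_1. Error position i = 1.
  Consistency check: S_2/S_1 = 4·6 = 24 ≡ 2 = α_err ✓ (single-error assumption holds).
Step 4: error magnitude e = S_0/v_1 = S_0·∏_{j≠1}(α_1 − α_j) = 1·3 = 3 ≡ 3 (mod 11).
Step 5: correct position 1: c_1 = r_1 − e = 7 − 3 ≡ 4 (mod 11). Hence c = [4, 0, 5, 3, 9].
  Check: interpolating c through the α_i gives m(x) = 7 + 4·x (degree < 2) with m(α_i) = c_i for every i, so c is indeed a codeword.
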